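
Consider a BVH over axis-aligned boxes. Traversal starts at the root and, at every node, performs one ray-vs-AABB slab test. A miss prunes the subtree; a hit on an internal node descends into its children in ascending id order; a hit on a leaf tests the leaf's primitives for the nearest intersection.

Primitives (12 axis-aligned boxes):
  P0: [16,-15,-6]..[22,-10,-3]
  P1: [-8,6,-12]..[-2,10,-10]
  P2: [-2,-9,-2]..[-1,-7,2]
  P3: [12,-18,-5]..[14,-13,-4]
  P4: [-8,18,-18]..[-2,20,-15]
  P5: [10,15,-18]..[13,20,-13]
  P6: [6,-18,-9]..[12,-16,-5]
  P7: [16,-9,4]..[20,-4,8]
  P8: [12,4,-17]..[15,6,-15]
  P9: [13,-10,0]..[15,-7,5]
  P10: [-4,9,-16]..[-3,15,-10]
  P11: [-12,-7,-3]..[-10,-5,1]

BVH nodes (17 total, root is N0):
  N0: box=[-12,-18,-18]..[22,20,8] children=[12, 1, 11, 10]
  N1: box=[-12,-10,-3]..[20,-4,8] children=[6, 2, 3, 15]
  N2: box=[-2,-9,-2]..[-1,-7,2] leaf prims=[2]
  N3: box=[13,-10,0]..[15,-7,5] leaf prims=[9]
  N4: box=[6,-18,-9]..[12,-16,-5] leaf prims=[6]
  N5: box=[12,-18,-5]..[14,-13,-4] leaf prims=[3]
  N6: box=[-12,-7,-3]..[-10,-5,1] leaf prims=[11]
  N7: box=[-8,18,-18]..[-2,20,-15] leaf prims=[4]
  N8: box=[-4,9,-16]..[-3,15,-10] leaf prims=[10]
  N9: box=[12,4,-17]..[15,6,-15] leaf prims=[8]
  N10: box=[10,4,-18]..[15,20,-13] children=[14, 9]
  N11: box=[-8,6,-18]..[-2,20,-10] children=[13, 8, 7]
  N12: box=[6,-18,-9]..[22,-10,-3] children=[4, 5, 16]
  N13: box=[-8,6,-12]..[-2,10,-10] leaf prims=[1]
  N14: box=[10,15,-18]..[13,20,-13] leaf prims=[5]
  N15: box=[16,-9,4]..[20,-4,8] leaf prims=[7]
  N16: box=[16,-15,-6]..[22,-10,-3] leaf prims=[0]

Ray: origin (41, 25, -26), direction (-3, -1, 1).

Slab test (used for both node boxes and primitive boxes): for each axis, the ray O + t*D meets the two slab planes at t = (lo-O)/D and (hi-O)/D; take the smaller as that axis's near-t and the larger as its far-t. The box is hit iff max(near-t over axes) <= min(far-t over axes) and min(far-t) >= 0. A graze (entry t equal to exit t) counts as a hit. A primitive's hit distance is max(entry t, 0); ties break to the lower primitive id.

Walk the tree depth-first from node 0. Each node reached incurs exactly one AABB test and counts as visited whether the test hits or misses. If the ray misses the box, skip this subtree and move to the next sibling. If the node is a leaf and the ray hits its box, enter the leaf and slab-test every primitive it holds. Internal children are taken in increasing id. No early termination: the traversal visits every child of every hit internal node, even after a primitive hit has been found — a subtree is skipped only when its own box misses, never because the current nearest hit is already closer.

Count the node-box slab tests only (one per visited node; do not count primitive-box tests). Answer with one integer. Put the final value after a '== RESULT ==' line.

Walk:
N0 x:[19/3,53/3] y:[5,43] z:[8,34] -> hit [8,53/3], descend [1, 10, 11, 12]
  N1 x:[7,53/3] y:[29,35] z:[23,34] -> miss, prune
  N10 x:[26/3,31/3] y:[5,21] z:[8,13] -> hit [26/3,31/3], descend [9, 14]
    N9 x:[26/3,29/3] y:[19,21] z:[9,11] -> miss, prune
    N14 x:[28/3,31/3] y:[5,10] z:[8,13] -> hit [28/3,10] leaf, test {P5@t=28/3}
  N11 x:[43/3,49/3] y:[5,19] z:[8,16] -> hit [43/3,16], descend [7, 8, 13]
    N7 x:[43/3,49/3] y:[5,7] z:[8,11] -> miss, prune
    N8 x:[44/3,15] y:[10,16] z:[10,16] -> hit [44/3,15] leaf, test {P10@t=44/3}
    N13 x:[43/3,49/3] y:[15,19] z:[14,16] -> hit [15,16] leaf, test {P1@t=15}
  N12 x:[19/3,35/3] y:[35,43] z:[17,23] -> miss, prune

order=[0, 1, 10, 9, 14, 11, 7, 8, 13, 12]  |boxes|=10  |leaves|=3  hit=P5

== RESULT ==
10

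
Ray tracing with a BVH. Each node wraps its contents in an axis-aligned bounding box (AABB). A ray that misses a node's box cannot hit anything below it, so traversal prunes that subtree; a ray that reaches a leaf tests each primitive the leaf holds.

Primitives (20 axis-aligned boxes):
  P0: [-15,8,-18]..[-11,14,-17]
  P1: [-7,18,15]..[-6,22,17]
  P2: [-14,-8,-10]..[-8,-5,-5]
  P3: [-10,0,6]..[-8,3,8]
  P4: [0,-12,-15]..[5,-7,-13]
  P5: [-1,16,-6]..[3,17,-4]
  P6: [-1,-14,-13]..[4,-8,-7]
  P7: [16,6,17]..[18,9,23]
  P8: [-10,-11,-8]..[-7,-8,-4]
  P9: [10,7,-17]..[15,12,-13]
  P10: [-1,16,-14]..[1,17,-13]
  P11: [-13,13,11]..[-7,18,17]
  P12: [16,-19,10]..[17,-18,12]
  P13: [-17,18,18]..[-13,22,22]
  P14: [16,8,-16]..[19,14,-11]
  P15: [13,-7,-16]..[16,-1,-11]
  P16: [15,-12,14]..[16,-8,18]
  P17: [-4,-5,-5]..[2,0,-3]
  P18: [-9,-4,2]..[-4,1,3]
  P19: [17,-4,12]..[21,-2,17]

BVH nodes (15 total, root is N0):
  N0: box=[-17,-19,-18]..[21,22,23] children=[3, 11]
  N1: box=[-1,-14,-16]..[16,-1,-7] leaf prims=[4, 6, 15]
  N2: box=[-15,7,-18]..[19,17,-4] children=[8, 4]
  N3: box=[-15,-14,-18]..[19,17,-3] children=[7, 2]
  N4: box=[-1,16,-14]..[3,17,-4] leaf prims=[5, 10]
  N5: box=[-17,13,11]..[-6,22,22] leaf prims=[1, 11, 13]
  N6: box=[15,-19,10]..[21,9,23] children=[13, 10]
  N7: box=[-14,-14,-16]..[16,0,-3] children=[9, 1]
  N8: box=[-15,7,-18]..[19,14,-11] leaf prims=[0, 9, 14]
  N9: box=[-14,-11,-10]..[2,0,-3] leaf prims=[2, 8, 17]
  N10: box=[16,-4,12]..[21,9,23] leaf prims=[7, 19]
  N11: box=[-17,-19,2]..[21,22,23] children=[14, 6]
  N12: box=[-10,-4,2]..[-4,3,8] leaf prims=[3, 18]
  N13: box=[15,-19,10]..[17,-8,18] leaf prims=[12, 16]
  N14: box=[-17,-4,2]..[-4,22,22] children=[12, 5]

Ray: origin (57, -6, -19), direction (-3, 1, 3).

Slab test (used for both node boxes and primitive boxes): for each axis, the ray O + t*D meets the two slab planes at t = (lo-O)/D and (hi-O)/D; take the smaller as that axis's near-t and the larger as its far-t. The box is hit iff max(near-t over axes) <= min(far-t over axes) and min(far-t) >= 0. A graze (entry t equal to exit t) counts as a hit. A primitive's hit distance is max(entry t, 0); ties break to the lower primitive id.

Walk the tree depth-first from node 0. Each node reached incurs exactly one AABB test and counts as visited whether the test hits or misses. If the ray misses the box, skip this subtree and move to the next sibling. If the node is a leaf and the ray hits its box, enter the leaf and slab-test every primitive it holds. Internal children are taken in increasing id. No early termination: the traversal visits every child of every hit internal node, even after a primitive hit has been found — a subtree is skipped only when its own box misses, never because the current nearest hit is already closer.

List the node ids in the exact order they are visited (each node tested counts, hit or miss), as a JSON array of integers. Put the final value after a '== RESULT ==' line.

Walk:
N0 x:[12,74/3] y:[-13,28] z:[1/3,14] -> hit [12,14], descend [3, 11]
  N3 x:[38/3,24] y:[-8,23] z:[1/3,16/3] -> miss, prune
  N11 x:[12,74/3] y:[-13,28] z:[7,14] -> hit [12,14], descend [6, 14]
    N6 x:[12,14] y:[-13,15] z:[29/3,14] -> hit [12,14], descend [10, 13]
      N10 x:[12,41/3] y:[2,15] z:[31/3,14] -> hit [12,41/3] leaf, test {P7@t=13, P19(miss)}
      N13 x:[40/3,14] y:[-13,-2] z:[29/3,37/3] -> miss, prune
    N14 x:[61/3,74/3] y:[2,28] z:[7,41/3] -> miss, prune

7 AABB tests over nodes [0, 3, 11, 6, 10, 13, 14]; 1 leaf entered; closest P7.

== RESULT ==
[0, 3, 11, 6, 10, 13, 14]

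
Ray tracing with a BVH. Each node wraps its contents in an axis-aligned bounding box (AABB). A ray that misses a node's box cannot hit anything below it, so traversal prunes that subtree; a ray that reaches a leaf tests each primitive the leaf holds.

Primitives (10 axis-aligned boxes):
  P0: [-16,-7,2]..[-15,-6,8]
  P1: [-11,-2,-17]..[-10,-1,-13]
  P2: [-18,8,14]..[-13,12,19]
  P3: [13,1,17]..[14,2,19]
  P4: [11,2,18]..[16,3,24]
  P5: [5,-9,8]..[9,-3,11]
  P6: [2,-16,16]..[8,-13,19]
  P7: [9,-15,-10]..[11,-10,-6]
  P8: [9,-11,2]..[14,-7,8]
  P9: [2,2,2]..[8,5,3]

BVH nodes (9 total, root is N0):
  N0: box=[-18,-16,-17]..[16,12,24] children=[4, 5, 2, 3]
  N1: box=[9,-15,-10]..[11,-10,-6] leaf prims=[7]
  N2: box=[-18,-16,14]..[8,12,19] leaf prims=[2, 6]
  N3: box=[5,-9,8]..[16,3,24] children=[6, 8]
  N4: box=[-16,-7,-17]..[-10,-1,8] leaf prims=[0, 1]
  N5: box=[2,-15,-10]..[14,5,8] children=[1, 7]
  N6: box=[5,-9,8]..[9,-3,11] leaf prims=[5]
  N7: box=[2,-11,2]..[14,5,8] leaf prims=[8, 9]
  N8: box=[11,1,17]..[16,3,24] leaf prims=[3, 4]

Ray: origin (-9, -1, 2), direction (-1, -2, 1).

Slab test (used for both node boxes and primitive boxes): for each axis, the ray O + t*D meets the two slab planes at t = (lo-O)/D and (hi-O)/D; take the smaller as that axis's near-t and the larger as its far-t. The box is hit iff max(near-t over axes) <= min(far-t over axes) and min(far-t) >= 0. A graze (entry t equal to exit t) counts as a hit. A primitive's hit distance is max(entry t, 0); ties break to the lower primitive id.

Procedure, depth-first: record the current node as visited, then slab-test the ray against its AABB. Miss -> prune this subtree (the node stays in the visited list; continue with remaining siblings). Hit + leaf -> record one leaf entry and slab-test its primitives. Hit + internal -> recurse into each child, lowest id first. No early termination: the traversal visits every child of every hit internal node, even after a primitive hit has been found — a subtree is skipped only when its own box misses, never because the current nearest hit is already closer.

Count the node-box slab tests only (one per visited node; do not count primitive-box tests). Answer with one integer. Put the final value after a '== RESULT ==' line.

Trace the traversal:
N0 x:[-25,9] y:[-13/2,15/2] z:[-19,22] -> hit [-13/2,15/2], descend [2, 3, 4, 5]
  N2 x:[-17,9] y:[-13/2,15/2] z:[12,17] -> miss, prune
  N3 x:[-25,-14] y:[-2,4] z:[6,22] -> miss, prune
  N4 x:[1,7] y:[0,3] z:[-19,6] -> hit [1,3] leaf, test {P0(miss), P1(miss)}
  N5 x:[-23,-11] y:[-3,7] z:[-12,6] -> miss, prune

5 AABB tests over nodes [0, 2, 3, 4, 5]; 1 leaf entered; closest miss.

== RESULT ==
5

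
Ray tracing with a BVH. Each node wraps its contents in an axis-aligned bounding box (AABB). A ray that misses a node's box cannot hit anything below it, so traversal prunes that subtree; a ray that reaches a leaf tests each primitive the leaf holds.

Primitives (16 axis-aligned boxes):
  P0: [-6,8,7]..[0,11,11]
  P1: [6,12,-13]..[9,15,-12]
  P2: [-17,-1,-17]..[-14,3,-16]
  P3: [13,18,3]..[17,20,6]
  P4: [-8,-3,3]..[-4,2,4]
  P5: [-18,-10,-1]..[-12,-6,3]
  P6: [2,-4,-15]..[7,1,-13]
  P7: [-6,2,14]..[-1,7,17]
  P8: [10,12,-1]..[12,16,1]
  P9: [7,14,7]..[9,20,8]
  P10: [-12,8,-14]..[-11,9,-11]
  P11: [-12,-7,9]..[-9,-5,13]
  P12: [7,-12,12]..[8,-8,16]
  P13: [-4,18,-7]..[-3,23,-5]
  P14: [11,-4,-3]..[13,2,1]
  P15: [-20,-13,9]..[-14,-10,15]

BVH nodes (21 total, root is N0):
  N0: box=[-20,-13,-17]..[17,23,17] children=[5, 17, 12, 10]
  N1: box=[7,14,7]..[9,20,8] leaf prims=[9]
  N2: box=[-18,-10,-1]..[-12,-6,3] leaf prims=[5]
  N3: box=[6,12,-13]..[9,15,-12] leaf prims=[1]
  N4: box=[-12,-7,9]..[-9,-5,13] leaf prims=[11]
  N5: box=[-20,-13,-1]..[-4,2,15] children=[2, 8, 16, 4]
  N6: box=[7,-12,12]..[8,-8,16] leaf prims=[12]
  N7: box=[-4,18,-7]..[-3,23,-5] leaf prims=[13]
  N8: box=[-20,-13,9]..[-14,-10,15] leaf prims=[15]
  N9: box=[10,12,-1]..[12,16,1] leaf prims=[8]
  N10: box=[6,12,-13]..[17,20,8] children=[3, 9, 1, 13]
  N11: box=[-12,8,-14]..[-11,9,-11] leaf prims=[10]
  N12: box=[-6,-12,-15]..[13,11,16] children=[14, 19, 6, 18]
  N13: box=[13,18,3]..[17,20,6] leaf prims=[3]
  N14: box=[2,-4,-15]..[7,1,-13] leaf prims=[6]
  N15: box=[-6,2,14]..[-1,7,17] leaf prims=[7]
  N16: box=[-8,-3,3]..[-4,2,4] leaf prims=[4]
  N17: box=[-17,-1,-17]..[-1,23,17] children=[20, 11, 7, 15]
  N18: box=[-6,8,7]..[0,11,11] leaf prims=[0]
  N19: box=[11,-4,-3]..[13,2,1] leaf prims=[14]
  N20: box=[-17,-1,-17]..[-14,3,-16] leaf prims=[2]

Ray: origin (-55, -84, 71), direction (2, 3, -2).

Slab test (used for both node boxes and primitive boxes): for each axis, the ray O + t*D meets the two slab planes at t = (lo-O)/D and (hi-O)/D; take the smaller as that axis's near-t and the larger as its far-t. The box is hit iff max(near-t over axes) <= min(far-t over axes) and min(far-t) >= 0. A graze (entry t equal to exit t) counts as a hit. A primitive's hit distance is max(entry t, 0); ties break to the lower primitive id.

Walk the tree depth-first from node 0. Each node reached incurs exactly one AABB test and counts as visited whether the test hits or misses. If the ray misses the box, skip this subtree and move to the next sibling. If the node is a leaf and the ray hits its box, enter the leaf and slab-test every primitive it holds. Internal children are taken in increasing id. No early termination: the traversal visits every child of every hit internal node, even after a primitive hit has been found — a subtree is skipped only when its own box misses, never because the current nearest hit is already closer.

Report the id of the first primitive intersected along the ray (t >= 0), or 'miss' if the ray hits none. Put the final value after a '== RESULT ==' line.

Trace the traversal:
N0 x:[35/2,36] y:[71/3,107/3] z:[27,44] -> hit [27,107/3], descend [5, 10, 12, 17]
  N5 x:[35/2,51/2] y:[71/3,86/3] z:[28,36] -> miss, prune
  N10 x:[61/2,36] y:[32,104/3] z:[63/2,42] -> hit [32,104/3], descend [1, 3, 9, 13]
    N1 x:[31,32] y:[98/3,104/3] z:[63/2,32] -> miss, prune
    N3 x:[61/2,32] y:[32,33] z:[83/2,42] -> miss, prune
    N9 x:[65/2,67/2] y:[32,100/3] z:[35,36] -> miss, prune
    N13 x:[34,36] y:[34,104/3] z:[65/2,34] -> hit [34,34] leaf, test {P3@t=34}
  N12 x:[49/2,34] y:[24,95/3] z:[55/2,43] -> hit [55/2,95/3], descend [6, 14, 18, 19]
    N6 x:[31,63/2] y:[24,76/3] z:[55/2,59/2] -> miss, prune
    N14 x:[57/2,31] y:[80/3,85/3] z:[42,43] -> miss, prune
    N18 x:[49/2,55/2] y:[92/3,95/3] z:[30,32] -> miss, prune
    N19 x:[33,34] y:[80/3,86/3] z:[35,37] -> miss, prune
  N17 x:[19,27] y:[83/3,107/3] z:[27,44] -> miss, prune

13 AABB tests over nodes [0, 5, 10, 1, 3, 9, 13, 12, 6, 14, 18, 19, 17]; 1 leaf entered; closest P3.

== RESULT ==
3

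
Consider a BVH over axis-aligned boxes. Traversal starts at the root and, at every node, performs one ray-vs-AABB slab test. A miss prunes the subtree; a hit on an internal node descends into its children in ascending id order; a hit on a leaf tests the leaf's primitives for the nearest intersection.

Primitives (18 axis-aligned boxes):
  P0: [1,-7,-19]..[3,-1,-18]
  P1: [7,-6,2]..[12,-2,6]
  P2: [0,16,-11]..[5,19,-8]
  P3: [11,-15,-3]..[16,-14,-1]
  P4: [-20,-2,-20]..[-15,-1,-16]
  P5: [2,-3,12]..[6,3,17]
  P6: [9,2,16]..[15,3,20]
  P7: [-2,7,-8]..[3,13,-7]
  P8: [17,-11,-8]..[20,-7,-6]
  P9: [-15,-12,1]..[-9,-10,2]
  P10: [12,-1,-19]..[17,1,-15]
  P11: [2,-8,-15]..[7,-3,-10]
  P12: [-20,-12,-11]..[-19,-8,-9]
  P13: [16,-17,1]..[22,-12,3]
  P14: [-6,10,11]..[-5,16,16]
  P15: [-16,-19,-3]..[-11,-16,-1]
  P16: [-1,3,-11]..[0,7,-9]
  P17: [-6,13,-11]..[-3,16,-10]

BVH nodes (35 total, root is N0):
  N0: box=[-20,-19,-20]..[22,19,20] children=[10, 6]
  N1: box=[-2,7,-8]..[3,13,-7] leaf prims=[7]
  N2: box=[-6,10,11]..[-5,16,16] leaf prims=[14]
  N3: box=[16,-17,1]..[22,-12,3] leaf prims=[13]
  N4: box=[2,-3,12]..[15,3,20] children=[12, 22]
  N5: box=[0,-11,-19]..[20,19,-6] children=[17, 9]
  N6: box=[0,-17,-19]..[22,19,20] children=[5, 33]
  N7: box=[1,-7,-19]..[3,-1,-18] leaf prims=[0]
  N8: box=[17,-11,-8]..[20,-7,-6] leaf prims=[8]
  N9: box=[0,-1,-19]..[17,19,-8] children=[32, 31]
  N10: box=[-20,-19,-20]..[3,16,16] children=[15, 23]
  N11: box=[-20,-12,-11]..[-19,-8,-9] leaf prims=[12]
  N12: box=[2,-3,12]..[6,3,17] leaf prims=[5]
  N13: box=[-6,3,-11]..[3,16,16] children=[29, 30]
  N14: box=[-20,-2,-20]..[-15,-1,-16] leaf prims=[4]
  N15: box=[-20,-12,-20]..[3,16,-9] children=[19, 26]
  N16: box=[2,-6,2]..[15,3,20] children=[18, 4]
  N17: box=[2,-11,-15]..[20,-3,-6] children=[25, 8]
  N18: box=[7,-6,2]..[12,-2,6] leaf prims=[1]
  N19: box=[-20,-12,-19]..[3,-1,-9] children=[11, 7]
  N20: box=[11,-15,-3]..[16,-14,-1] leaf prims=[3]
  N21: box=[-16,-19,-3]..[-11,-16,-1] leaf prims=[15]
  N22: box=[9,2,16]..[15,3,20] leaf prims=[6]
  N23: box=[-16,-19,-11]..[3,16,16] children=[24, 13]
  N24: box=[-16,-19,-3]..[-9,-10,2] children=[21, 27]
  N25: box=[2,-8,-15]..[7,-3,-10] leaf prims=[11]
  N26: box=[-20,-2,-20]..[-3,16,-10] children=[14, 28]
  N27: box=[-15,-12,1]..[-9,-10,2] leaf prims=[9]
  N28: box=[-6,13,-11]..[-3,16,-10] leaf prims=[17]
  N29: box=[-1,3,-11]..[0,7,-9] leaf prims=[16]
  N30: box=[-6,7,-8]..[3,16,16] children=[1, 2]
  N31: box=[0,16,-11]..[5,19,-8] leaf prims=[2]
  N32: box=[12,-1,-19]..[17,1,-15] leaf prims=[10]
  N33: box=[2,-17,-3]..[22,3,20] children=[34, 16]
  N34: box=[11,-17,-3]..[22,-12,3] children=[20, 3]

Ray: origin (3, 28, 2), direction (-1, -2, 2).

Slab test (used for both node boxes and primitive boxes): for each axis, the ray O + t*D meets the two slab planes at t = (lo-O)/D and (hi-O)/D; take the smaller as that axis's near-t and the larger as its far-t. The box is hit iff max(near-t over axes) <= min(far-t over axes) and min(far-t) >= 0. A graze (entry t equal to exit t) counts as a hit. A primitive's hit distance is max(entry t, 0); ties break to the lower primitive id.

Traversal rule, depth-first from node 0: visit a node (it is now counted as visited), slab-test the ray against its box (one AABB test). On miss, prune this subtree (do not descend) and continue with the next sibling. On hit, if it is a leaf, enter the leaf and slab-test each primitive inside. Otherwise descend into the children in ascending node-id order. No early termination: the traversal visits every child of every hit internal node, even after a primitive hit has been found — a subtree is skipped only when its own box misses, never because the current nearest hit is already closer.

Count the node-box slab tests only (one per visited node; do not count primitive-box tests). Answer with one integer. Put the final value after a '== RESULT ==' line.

Traverse from the root:
N0 x:[-19,23] y:[9/2,47/2] z:[-11,9] -> hit [9/2,9], descend [6, 10]
  N6 x:[-19,3] y:[9/2,45/2] z:[-21/2,9] -> miss, prune
  N10 x:[0,23] y:[6,47/2] z:[-11,7] -> hit [6,7], descend [15, 23]
    N15 x:[0,23] y:[6,20] z:[-11,-11/2] -> miss, prune
    N23 x:[0,19] y:[6,47/2] z:[-13/2,7] -> hit [6,7], descend [13, 24]
      N13 x:[0,9] y:[6,25/2] z:[-13/2,7] -> hit [6,7], descend [29, 30]
        N29 x:[3,4] y:[21/2,25/2] z:[-13/2,-11/2] -> miss, prune
        N30 x:[0,9] y:[6,21/2] z:[-5,7] -> hit [6,7], descend [1, 2]
          N1 x:[0,5] y:[15/2,21/2] z:[-5,-9/2] -> miss, prune
          N2 x:[8,9] y:[6,9] z:[9/2,7] -> miss, prune
      N24 x:[12,19] y:[19,47/2] z:[-5/2,0] -> miss, prune

11 AABB tests over nodes [0, 6, 10, 15, 23, 13, 29, 30, 1, 2, 24]; 0 leaves entered; closest miss.

== RESULT ==
11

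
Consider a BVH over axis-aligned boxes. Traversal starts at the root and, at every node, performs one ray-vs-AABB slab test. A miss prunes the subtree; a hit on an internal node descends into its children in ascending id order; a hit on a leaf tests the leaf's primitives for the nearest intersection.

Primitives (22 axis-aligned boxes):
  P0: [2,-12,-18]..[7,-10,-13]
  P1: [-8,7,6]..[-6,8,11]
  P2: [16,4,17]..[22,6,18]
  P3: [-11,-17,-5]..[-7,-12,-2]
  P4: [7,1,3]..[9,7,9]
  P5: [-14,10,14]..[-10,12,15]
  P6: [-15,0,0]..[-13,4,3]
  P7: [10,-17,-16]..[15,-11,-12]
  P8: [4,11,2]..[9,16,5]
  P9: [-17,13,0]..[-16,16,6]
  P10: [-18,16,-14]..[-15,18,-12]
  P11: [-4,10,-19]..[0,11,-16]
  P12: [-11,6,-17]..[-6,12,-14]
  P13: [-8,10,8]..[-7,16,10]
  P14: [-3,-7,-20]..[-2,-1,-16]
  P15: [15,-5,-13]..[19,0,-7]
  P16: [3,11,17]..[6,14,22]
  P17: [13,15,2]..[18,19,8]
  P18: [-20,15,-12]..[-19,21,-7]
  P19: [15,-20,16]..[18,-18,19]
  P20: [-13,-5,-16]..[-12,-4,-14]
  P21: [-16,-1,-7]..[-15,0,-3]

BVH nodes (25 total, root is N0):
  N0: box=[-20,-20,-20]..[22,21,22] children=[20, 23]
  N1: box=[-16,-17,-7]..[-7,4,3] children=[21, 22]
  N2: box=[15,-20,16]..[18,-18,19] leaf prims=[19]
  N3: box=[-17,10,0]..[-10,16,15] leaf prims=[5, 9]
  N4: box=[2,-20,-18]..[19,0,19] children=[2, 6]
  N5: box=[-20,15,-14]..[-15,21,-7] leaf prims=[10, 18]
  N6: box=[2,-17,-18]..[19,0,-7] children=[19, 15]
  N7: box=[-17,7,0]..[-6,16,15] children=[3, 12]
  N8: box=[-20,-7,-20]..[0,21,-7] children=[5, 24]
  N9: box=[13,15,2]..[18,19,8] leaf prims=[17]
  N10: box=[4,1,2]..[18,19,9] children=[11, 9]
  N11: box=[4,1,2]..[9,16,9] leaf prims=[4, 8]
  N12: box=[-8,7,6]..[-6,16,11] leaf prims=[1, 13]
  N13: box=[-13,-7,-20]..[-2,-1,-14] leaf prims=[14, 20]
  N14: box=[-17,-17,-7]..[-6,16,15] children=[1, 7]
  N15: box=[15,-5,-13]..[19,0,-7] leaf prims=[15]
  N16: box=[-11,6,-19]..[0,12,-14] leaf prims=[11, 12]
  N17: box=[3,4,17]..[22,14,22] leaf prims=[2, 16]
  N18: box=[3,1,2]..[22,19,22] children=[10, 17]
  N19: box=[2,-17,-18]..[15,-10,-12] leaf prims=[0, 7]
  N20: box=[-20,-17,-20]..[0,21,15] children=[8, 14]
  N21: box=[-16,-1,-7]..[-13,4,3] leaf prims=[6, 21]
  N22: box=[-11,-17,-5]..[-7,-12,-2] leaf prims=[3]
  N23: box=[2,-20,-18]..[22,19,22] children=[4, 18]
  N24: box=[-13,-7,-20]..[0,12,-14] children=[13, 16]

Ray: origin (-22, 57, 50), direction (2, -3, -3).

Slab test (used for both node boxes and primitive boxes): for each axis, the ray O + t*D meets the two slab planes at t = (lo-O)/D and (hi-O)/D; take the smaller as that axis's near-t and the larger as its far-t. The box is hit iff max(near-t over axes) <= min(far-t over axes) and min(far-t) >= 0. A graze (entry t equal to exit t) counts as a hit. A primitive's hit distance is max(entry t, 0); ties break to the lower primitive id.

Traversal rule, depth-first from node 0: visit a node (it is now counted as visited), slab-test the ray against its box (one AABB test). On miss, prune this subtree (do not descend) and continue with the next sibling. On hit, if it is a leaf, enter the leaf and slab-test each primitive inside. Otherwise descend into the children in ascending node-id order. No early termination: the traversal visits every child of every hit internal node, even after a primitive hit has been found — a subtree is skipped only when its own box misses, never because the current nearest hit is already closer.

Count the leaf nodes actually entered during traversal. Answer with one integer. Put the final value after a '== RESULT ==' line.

Traverse from the root:
N0 x:[1,22] y:[12,77/3] z:[28/3,70/3] -> hit [12,22], descend [20, 23]
  N20 x:[1,11] y:[12,74/3] z:[35/3,70/3] -> miss, prune
  N23 x:[12,22] y:[38/3,77/3] z:[28/3,68/3] -> hit [38/3,22], descend [4, 18]
    N4 x:[12,41/2] y:[19,77/3] z:[31/3,68/3] -> hit [19,41/2], descend [2, 6]
      N2 x:[37/2,20] y:[25,77/3] z:[31/3,34/3] -> miss, prune
      N6 x:[12,41/2] y:[19,74/3] z:[19,68/3] -> hit [19,41/2], descend [15, 19]
        N15 x:[37/2,41/2] y:[19,62/3] z:[19,21] -> hit [19,41/2] leaf, test {P15@t=19}
        N19 x:[12,37/2] y:[67/3,74/3] z:[62/3,68/3] -> miss, prune
    N18 x:[25/2,22] y:[38/3,56/3] z:[28/3,16] -> hit [38/3,16], descend [10, 17]
      N10 x:[13,20] y:[38/3,56/3] z:[41/3,16] -> hit [41/3,16], descend [9, 11]
        N9 x:[35/2,20] y:[38/3,14] z:[14,16] -> miss, prune
        N11 x:[13,31/2] y:[41/3,56/3] z:[41/3,16] -> hit [41/3,31/2] leaf, test {P4(miss), P8@t=15}
      N17 x:[25/2,22] y:[43/3,53/3] z:[28/3,11] -> miss, prune

Summary -> nodes [0, 20, 23, 4, 2, 6, 15, 19, 18, 10, 9, 11, 17]; box-tests=13; leaf-entries=2; first=P8

== RESULT ==
2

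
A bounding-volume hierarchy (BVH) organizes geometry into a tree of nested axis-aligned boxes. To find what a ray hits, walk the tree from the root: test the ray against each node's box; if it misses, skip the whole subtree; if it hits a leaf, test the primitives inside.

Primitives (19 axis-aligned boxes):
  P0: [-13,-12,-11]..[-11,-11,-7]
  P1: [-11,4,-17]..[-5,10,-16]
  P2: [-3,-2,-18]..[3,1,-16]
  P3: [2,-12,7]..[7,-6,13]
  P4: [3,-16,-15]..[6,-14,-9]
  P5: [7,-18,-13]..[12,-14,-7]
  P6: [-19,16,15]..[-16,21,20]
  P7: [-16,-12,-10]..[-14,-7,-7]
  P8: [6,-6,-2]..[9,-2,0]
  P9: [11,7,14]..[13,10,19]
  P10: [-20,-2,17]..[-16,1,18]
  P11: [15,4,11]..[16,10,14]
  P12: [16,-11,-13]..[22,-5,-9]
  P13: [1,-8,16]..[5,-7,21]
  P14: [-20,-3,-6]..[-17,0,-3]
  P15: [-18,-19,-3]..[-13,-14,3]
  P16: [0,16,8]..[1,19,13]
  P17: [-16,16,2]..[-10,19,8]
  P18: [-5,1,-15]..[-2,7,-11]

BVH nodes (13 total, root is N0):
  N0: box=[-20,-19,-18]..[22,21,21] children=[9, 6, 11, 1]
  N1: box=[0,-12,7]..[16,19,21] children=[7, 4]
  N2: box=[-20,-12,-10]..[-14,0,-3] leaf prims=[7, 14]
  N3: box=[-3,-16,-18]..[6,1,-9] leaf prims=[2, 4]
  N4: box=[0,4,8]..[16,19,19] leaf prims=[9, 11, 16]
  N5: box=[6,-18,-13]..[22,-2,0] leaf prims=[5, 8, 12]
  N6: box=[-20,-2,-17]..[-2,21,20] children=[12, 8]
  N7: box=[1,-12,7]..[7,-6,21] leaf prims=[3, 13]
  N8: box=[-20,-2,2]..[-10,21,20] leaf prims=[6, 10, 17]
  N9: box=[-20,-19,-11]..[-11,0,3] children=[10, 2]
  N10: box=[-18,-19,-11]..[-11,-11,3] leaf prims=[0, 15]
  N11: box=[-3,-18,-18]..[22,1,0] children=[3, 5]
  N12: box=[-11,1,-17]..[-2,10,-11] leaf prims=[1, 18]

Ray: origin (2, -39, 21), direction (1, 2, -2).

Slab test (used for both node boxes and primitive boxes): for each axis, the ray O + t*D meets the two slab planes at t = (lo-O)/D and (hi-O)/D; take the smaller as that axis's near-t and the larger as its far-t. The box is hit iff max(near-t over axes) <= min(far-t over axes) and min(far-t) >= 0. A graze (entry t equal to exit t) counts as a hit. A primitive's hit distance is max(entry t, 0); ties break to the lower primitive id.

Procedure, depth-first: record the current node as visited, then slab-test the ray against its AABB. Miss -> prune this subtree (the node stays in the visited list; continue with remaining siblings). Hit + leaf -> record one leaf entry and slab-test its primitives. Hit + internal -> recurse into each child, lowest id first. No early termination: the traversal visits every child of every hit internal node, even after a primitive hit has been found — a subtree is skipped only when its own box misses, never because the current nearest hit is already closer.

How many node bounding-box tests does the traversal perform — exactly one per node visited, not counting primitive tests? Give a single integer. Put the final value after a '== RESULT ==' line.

Traverse from the root:
N0 x:[-22,20] y:[10,30] z:[0,39/2] -> hit [10,39/2], descend [1, 6, 9, 11]
  N1 x:[-2,14] y:[27/2,29] z:[0,7] -> miss, prune
  N6 x:[-22,-4] y:[37/2,30] z:[1/2,19] -> miss, prune
  N9 x:[-22,-13] y:[10,39/2] z:[9,16] -> miss, prune
  N11 x:[-5,20] y:[21/2,20] z:[21/2,39/2] -> hit [21/2,39/2], descend [3, 5]
    N3 x:[-5,4] y:[23/2,20] z:[15,39/2] -> miss, prune
    N5 x:[4,20] y:[21/2,37/2] z:[21/2,17] -> hit [21/2,17] leaf, test {P5(miss), P8(miss), P12@t=15}

Summary -> nodes [0, 1, 6, 9, 11, 3, 5]; box-tests=7; leaf-entries=1; first=P12

== RESULT ==
7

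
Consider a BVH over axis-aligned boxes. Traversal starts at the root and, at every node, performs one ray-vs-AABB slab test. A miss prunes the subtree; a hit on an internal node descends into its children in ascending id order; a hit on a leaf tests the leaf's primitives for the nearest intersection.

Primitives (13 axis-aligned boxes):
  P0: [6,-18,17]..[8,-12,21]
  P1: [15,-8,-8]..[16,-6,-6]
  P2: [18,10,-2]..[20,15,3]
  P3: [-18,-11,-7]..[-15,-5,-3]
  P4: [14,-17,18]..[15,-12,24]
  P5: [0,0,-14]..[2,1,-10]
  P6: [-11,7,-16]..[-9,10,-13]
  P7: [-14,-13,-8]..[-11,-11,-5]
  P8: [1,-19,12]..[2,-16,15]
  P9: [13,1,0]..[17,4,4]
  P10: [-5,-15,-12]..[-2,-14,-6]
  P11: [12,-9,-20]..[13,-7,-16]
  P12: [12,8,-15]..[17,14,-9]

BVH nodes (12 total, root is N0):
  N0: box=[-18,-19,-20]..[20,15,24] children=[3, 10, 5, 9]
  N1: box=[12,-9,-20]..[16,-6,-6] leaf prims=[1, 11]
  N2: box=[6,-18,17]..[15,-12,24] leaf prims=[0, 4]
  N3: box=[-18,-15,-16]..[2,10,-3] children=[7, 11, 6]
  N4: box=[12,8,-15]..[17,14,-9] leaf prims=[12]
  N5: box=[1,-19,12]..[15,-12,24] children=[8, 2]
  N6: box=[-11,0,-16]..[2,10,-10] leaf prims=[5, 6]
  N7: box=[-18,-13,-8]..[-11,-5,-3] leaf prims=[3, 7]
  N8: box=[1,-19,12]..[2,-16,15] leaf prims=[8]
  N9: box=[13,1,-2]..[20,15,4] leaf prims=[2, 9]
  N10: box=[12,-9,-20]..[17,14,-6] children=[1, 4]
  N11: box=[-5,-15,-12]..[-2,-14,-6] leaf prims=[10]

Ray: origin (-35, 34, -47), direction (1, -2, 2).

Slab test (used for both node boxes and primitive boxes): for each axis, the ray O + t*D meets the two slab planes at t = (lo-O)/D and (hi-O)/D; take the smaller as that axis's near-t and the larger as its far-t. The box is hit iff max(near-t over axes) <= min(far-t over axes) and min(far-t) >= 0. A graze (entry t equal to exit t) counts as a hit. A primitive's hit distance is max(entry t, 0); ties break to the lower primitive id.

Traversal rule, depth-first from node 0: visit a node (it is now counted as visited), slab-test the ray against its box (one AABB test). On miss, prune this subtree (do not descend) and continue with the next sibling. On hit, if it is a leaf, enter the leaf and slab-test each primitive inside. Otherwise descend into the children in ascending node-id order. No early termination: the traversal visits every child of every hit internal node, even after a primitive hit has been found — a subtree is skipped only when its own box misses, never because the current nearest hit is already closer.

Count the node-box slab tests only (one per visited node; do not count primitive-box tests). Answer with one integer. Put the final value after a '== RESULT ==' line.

Traverse from the root:
N0 x:[17,55] y:[19/2,53/2] z:[27/2,71/2] -> hit [17,53/2], descend [3, 5, 9, 10]
  N3 x:[17,37] y:[12,49/2] z:[31/2,22] -> hit [17,22], descend [6, 7, 11]
    N6 x:[24,37] y:[12,17] z:[31/2,37/2] -> miss, prune
    N7 x:[17,24] y:[39/2,47/2] z:[39/2,22] -> hit [39/2,22] leaf, test {P3@t=20, P7(miss)}
    N11 x:[30,33] y:[24,49/2] z:[35/2,41/2] -> miss, prune
  N5 x:[36,50] y:[23,53/2] z:[59/2,71/2] -> miss, prune
  N9 x:[48,55] y:[19/2,33/2] z:[45/2,51/2] -> miss, prune
  N10 x:[47,52] y:[10,43/2] z:[27/2,41/2] -> miss, prune

Summary -> nodes [0, 3, 6, 7, 11, 5, 9, 10]; box-tests=8; leaf-entries=1; first=P3

== RESULT ==
8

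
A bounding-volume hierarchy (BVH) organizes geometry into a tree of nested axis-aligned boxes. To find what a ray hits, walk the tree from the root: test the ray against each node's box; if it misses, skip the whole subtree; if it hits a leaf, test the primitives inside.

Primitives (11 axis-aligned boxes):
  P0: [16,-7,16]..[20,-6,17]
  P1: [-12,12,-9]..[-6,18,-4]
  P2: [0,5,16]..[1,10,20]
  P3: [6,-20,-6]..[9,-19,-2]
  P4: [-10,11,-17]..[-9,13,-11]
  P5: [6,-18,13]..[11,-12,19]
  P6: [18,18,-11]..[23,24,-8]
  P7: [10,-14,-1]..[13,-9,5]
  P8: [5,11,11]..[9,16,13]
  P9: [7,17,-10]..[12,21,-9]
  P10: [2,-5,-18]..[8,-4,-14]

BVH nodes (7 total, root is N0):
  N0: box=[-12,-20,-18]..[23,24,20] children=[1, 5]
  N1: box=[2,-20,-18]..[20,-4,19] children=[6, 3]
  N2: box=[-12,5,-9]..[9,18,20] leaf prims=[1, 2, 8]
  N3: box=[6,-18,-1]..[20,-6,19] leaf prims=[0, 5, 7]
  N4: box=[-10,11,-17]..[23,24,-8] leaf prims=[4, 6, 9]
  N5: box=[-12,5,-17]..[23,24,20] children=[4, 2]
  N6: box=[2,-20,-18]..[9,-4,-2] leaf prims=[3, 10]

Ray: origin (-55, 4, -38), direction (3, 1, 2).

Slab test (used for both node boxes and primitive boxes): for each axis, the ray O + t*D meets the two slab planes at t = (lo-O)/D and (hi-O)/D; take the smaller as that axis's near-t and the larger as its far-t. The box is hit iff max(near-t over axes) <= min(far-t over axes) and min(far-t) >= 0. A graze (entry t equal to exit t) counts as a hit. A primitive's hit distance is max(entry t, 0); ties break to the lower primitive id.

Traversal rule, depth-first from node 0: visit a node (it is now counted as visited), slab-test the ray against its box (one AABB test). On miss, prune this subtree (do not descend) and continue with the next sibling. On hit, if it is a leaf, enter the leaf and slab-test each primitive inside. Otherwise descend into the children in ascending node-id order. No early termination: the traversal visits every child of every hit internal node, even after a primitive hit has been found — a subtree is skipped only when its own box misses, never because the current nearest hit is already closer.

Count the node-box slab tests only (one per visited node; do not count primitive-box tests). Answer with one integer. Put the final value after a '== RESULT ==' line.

Traverse from the root:
N0 x:[43/3,26] y:[-24,20] z:[10,29] -> hit [43/3,20], descend [1, 5]
  N1 x:[19,25] y:[-24,-8] z:[10,57/2] -> miss, prune
  N5 x:[43/3,26] y:[1,20] z:[21/2,29] -> hit [43/3,20], descend [2, 4]
    N2 x:[43/3,64/3] y:[1,14] z:[29/2,29] -> miss, prune
    N4 x:[15,26] y:[7,20] z:[21/2,15] -> hit [15,15] leaf, test {P4(miss), P6(miss), P9(miss)}

Summary -> nodes [0, 1, 5, 2, 4]; box-tests=5; leaf-entries=1; first=miss

== RESULT ==
5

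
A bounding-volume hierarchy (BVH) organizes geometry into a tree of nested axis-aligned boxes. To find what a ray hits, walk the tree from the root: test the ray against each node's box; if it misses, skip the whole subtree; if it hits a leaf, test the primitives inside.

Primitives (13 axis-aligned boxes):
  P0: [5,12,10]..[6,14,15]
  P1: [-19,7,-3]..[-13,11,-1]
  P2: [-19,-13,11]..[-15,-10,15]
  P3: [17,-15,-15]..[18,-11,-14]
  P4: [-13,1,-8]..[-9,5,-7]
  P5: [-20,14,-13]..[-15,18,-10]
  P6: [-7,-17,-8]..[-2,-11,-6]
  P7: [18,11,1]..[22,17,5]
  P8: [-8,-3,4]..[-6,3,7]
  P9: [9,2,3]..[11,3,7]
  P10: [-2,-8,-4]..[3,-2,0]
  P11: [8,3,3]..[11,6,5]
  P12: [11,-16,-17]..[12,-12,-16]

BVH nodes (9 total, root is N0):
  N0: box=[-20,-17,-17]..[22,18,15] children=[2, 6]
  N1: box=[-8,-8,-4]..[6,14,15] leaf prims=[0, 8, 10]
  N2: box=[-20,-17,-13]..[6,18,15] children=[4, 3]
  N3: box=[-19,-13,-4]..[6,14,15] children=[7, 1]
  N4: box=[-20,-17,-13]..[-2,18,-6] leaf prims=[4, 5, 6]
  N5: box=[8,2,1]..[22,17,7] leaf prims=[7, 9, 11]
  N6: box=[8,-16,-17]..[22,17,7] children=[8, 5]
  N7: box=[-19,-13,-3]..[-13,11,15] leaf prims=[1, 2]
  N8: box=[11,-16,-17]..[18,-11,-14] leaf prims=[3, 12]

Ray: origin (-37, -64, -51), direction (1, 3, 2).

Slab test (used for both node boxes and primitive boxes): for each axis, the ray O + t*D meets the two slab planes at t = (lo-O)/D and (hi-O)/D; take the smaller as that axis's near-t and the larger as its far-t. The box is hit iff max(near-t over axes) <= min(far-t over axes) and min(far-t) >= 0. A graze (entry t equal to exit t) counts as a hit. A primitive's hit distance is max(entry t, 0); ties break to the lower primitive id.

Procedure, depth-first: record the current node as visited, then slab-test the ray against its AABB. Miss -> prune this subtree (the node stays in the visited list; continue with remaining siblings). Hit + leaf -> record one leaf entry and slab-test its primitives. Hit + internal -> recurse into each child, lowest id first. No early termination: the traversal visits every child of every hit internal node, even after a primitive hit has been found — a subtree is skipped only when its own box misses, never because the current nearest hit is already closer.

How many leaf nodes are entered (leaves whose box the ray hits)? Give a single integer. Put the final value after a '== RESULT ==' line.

Traverse from the root:
N0 x:[17,59] y:[47/3,82/3] z:[17,33] -> hit [17,82/3], descend [2, 6]
  N2 x:[17,43] y:[47/3,82/3] z:[19,33] -> hit [19,82/3], descend [3, 4]
    N3 x:[18,43] y:[17,26] z:[47/2,33] -> hit [47/2,26], descend [1, 7]
      N1 x:[29,43] y:[56/3,26] z:[47/2,33] -> miss, prune
      N7 x:[18,24] y:[17,25] z:[24,33] -> hit [24,24] leaf, test {P1@t=24, P2(miss)}
    N4 x:[17,35] y:[47/3,82/3] z:[19,45/2] -> hit [19,45/2] leaf, test {P4(miss), P5(miss), P6(miss)}
  N6 x:[45,59] y:[16,27] z:[17,29] -> miss, prune

Summary -> nodes [0, 2, 3, 1, 7, 4, 6]; box-tests=7; leaf-entries=2; first=P1

== RESULT ==
2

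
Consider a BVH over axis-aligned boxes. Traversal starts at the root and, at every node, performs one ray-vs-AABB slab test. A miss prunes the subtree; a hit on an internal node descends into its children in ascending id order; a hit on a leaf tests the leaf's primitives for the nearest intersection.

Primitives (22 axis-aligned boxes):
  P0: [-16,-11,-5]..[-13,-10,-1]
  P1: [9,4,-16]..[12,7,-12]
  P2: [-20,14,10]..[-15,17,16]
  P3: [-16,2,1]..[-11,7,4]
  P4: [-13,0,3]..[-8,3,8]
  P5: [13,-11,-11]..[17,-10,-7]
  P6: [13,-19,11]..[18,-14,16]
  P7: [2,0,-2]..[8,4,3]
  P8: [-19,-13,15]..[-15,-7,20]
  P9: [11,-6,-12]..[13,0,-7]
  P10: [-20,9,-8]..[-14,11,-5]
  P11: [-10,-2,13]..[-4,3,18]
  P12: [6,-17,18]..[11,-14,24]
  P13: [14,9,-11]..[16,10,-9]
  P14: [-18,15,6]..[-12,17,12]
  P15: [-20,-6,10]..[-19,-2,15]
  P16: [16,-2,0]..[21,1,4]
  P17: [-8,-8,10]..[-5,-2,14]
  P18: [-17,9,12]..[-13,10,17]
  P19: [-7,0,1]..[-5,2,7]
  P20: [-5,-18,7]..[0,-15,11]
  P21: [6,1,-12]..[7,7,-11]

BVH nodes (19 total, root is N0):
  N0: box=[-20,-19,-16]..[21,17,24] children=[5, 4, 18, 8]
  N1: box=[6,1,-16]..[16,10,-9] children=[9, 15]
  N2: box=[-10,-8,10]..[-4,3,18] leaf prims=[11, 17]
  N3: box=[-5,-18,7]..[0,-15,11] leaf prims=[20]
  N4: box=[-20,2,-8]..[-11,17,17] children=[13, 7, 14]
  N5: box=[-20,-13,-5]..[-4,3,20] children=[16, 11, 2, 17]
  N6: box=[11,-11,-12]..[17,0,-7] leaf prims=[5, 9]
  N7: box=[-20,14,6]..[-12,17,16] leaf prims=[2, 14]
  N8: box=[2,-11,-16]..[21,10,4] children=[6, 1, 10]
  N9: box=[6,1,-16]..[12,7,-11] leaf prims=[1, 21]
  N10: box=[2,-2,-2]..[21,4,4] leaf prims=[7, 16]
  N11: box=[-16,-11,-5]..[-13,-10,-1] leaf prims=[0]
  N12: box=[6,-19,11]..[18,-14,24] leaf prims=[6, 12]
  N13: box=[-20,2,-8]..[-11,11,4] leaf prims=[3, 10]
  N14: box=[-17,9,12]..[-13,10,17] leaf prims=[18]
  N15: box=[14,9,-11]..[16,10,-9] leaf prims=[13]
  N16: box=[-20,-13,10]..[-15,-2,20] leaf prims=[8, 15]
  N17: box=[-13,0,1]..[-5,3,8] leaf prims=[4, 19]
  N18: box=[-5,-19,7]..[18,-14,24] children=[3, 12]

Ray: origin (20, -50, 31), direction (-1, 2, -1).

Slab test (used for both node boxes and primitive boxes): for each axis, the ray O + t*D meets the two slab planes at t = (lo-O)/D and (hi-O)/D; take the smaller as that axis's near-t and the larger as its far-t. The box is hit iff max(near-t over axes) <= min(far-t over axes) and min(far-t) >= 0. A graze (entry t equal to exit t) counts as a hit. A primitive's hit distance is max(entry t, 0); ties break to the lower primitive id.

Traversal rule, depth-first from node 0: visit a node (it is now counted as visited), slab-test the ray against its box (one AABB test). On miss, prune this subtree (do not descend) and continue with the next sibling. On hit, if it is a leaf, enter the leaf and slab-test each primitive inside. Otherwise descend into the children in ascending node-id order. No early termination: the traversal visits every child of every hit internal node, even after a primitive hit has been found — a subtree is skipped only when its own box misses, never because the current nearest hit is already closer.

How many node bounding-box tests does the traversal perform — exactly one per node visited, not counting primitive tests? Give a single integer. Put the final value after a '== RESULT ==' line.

Traverse from the root:
N0 x:[-1,40] y:[31/2,67/2] z:[7,47] -> hit [31/2,67/2], descend [4, 5, 8, 18]
  N4 x:[31,40] y:[26,67/2] z:[14,39] -> hit [31,67/2], descend [7, 13, 14]
    N7 x:[32,40] y:[32,67/2] z:[15,25] -> miss, prune
    N13 x:[31,40] y:[26,61/2] z:[27,39] -> miss, prune
    N14 x:[33,37] y:[59/2,30] z:[14,19] -> miss, prune
  N5 x:[24,40] y:[37/2,53/2] z:[11,36] -> hit [24,53/2], descend [2, 11, 16, 17]
    N2 x:[24,30] y:[21,53/2] z:[13,21] -> miss, prune
    N11 x:[33,36] y:[39/2,20] z:[32,36] -> miss, prune
    N16 x:[35,40] y:[37/2,24] z:[11,21] -> miss, prune
    N17 x:[25,33] y:[25,53/2] z:[23,30] -> hit [25,53/2] leaf, test {P4(miss), P19@t=25}
  N8 x:[-1,18] y:[39/2,30] z:[27,47] -> miss, prune
  N18 x:[2,25] y:[31/2,18] z:[7,24] -> hit [31/2,18], descend [3, 12]
    N3 x:[20,25] y:[16,35/2] z:[20,24] -> miss, prune
    N12 x:[2,14] y:[31/2,18] z:[7,20] -> miss, prune

14 AABB tests over nodes [0, 4, 7, 13, 14, 5, 2, 11, 16, 17, 8, 18, 3, 12]; 1 leaf entered; closest P19.

== RESULT ==
14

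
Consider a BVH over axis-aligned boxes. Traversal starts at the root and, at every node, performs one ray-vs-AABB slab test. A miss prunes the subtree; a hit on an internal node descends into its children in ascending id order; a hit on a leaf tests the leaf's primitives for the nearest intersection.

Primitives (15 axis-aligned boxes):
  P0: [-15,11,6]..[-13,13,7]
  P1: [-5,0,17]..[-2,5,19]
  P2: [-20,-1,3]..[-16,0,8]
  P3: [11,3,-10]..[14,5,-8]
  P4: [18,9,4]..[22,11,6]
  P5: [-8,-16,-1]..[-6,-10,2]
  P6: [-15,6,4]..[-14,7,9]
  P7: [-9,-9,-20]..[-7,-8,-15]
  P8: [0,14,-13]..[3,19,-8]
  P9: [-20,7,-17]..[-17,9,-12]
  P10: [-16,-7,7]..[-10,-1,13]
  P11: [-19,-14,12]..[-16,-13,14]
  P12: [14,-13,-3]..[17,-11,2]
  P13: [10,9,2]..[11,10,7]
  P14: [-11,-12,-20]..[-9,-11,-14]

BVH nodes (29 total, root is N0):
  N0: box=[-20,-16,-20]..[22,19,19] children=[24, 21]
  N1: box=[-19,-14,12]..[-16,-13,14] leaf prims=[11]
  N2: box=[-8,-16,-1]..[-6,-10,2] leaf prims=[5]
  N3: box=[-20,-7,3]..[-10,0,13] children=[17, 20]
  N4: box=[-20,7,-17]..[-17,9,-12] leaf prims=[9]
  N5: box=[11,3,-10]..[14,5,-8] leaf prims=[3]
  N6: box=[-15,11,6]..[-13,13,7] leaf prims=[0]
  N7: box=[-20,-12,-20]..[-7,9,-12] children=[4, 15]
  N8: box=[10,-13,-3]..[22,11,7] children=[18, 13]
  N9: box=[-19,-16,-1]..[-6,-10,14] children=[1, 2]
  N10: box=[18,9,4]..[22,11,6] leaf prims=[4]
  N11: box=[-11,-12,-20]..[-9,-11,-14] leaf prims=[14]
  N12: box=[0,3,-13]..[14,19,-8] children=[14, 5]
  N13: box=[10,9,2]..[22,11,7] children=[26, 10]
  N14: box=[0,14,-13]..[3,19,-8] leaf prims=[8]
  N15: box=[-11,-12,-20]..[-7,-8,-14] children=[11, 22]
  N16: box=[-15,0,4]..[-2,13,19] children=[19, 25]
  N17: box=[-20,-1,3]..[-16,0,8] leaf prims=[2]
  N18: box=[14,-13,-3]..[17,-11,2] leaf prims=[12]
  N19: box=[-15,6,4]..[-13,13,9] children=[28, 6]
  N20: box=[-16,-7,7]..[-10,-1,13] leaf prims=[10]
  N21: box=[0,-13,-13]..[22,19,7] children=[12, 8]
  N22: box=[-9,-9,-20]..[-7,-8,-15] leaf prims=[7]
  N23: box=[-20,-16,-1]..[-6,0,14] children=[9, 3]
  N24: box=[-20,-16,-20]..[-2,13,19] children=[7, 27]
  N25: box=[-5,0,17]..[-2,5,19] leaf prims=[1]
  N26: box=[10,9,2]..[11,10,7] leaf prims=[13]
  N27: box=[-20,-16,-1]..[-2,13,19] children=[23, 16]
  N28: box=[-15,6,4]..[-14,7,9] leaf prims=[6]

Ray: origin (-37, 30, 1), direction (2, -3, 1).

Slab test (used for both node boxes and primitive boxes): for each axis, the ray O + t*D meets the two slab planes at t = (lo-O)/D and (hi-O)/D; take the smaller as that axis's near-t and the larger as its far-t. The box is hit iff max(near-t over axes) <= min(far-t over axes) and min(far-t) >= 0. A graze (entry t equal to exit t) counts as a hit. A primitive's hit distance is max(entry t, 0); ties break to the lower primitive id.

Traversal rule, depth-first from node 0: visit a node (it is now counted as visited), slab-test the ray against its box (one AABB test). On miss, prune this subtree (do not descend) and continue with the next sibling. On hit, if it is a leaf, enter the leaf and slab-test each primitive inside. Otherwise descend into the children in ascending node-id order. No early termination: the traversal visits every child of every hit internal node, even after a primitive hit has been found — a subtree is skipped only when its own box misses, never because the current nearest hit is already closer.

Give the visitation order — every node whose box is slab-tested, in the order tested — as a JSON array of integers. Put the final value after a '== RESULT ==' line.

Trace the traversal:
N0 x:[17/2,59/2] y:[11/3,46/3] z:[-21,18] -> hit [17/2,46/3], descend [21, 24]
  N21 x:[37/2,59/2] y:[11/3,43/3] z:[-14,6] -> miss, prune
  N24 x:[17/2,35/2] y:[17/3,46/3] z:[-21,18] -> hit [17/2,46/3], descend [7, 27]
    N7 x:[17/2,15] y:[7,14] z:[-21,-13] -> miss, prune
    N27 x:[17/2,35/2] y:[17/3,46/3] z:[-2,18] -> hit [17/2,46/3], descend [16, 23]
      N16 x:[11,35/2] y:[17/3,10] z:[3,18] -> miss, prune
      N23 x:[17/2,31/2] y:[10,46/3] z:[-2,13] -> hit [10,13], descend [3, 9]
        N3 x:[17/2,27/2] y:[10,37/3] z:[2,12] -> hit [10,12], descend [17, 20]
          N17 x:[17/2,21/2] y:[10,31/3] z:[2,7] -> miss, prune
          N20 x:[21/2,27/2] y:[31/3,37/3] z:[6,12] -> hit [21/2,12] leaf, test {P10@t=21/2}
        N9 x:[9,31/2] y:[40/3,46/3] z:[-2,13] -> miss, prune

Summary -> nodes [0, 21, 24, 7, 27, 16, 23, 3, 17, 20, 9]; box-tests=11; leaf-entries=1; first=P10

== RESULT ==
[0, 21, 24, 7, 27, 16, 23, 3, 17, 20, 9]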